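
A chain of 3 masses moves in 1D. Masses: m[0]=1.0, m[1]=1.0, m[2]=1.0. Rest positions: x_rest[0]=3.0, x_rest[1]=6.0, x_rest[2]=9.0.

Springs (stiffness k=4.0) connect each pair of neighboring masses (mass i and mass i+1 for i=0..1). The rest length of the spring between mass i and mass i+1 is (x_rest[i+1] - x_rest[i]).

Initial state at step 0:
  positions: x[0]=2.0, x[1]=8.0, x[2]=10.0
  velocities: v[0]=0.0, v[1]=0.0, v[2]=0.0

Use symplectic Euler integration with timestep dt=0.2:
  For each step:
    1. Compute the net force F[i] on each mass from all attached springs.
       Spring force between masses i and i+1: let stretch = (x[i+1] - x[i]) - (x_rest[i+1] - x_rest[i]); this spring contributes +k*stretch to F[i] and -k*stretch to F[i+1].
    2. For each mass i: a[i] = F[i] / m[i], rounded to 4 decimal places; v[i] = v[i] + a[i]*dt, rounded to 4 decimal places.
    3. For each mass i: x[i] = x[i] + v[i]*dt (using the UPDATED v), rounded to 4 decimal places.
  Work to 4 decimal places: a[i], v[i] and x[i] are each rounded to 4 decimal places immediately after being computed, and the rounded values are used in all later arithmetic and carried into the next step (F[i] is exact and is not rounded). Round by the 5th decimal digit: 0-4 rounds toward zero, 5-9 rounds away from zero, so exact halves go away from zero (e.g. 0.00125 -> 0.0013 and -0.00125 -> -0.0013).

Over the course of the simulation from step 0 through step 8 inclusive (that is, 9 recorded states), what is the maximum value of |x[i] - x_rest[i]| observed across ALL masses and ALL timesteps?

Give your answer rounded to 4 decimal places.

Answer: 2.0366

Derivation:
Step 0: x=[2.0000 8.0000 10.0000] v=[0.0000 0.0000 0.0000]
Step 1: x=[2.4800 7.3600 10.1600] v=[2.4000 -3.2000 0.8000]
Step 2: x=[3.2608 6.3872 10.3520] v=[3.9040 -4.8640 0.9600]
Step 3: x=[4.0618 5.5485 10.3896] v=[4.0051 -4.1933 0.1882]
Step 4: x=[4.6207 5.2465 10.1327] v=[2.7945 -1.5098 -1.2847]
Step 5: x=[4.7997 5.6262 9.5740] v=[0.8951 1.8985 -2.7937]
Step 6: x=[4.6310 6.5053 8.8636] v=[-0.8437 4.3955 -3.5519]
Step 7: x=[4.2821 7.4618 8.2559] v=[-1.7443 4.7827 -3.0385]
Step 8: x=[3.9620 8.0366 8.0011] v=[-1.6005 2.8742 -1.2738]
Max displacement = 2.0366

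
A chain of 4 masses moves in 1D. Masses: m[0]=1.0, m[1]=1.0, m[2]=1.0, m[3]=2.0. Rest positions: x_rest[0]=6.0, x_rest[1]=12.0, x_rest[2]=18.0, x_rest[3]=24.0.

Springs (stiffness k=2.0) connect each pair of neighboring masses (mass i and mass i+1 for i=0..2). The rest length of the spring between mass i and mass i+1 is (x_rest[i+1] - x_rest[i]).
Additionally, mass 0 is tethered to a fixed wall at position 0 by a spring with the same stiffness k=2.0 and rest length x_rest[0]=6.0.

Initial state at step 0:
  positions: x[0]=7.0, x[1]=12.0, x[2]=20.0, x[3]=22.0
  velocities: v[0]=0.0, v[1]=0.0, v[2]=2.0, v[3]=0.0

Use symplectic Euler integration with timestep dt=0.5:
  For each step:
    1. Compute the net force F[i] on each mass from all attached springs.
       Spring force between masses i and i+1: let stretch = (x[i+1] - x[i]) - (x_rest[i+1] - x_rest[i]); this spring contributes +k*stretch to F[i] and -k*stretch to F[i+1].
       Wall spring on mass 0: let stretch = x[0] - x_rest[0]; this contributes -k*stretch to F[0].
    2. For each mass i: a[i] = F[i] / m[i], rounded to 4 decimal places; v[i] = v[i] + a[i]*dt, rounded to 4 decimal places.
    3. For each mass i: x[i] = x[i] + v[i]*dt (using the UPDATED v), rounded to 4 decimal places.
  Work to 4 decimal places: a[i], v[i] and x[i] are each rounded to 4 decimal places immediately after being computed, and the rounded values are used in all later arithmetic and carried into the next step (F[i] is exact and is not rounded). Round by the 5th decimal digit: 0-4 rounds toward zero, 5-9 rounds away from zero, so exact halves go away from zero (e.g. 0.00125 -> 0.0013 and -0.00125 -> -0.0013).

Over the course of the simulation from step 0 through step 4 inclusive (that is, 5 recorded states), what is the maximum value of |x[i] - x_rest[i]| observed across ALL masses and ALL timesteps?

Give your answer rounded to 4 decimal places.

Step 0: x=[7.0000 12.0000 20.0000 22.0000] v=[0.0000 0.0000 2.0000 0.0000]
Step 1: x=[6.0000 13.5000 18.0000 23.0000] v=[-2.0000 3.0000 -4.0000 2.0000]
Step 2: x=[5.7500 13.5000 16.2500 24.2500] v=[-0.5000 0.0000 -3.5000 2.5000]
Step 3: x=[6.5000 11.0000 17.1250 25.0000] v=[1.5000 -5.0000 1.7500 1.5000]
Step 4: x=[6.2500 9.3125 18.8750 25.2813] v=[-0.5000 -3.3750 3.5000 0.5625]
Max displacement = 2.6875

Answer: 2.6875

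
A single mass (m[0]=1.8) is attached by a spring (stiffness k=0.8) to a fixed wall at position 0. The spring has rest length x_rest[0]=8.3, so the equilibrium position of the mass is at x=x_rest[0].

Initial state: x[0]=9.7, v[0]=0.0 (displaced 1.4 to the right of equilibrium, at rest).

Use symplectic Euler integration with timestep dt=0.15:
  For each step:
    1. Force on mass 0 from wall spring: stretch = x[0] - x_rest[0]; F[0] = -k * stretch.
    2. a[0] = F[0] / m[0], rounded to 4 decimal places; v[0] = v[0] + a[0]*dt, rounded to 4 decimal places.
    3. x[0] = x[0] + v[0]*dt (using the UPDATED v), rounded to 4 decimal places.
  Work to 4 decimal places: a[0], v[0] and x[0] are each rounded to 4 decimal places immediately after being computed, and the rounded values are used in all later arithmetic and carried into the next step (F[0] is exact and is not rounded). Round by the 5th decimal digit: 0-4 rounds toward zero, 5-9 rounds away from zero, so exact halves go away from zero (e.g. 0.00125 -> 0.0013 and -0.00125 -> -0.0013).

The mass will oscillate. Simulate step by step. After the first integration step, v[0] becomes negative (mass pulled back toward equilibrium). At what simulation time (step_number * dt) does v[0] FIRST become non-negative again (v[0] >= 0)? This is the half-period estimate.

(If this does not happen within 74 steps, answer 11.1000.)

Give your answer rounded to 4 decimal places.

Answer: 4.8000

Derivation:
Step 0: x=[9.7000] v=[0.0000]
Step 1: x=[9.6860] v=[-0.0933]
Step 2: x=[9.6581] v=[-0.1857]
Step 3: x=[9.6167] v=[-0.2762]
Step 4: x=[9.5621] v=[-0.3640]
Step 5: x=[9.4949] v=[-0.4481]
Step 6: x=[9.4157] v=[-0.5278]
Step 7: x=[9.3254] v=[-0.6022]
Step 8: x=[9.2248] v=[-0.6706]
Step 9: x=[9.1150] v=[-0.7323]
Step 10: x=[8.9970] v=[-0.7866]
Step 11: x=[8.8720] v=[-0.8331]
Step 12: x=[8.7413] v=[-0.8712]
Step 13: x=[8.6062] v=[-0.9006]
Step 14: x=[8.4681] v=[-0.9210]
Step 15: x=[8.3283] v=[-0.9322]
Step 16: x=[8.1882] v=[-0.9341]
Step 17: x=[8.0492] v=[-0.9266]
Step 18: x=[7.9127] v=[-0.9099]
Step 19: x=[7.7801] v=[-0.8841]
Step 20: x=[7.6527] v=[-0.8494]
Step 21: x=[7.5318] v=[-0.8062]
Step 22: x=[7.4186] v=[-0.7550]
Step 23: x=[7.3142] v=[-0.6962]
Step 24: x=[7.2196] v=[-0.6305]
Step 25: x=[7.1358] v=[-0.5585]
Step 26: x=[7.0637] v=[-0.4809]
Step 27: x=[7.0039] v=[-0.3985]
Step 28: x=[6.9571] v=[-0.3121]
Step 29: x=[6.9237] v=[-0.2226]
Step 30: x=[6.9041] v=[-0.1308]
Step 31: x=[6.8984] v=[-0.0377]
Step 32: x=[6.9068] v=[0.0557]
First v>=0 after going negative at step 32, time=4.8000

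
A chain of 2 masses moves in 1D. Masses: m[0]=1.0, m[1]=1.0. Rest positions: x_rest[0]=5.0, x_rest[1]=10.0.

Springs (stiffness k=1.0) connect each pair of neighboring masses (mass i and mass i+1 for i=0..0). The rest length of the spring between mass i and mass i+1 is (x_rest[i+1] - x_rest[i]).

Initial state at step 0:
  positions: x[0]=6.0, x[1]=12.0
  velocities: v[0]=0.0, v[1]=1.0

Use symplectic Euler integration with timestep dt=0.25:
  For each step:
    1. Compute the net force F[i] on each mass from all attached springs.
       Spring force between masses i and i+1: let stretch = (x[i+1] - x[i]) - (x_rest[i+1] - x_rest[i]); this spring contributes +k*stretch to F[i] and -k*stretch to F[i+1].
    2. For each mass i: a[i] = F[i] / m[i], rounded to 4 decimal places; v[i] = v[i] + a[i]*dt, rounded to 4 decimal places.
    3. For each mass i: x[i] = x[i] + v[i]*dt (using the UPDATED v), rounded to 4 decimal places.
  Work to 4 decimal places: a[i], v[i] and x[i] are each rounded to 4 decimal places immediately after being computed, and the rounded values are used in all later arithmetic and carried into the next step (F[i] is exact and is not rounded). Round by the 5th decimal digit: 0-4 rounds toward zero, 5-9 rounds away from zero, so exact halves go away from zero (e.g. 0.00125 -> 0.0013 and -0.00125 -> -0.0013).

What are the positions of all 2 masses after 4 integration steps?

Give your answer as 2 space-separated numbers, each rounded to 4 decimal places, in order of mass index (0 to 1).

Step 0: x=[6.0000 12.0000] v=[0.0000 1.0000]
Step 1: x=[6.0625 12.1875] v=[0.2500 0.7500]
Step 2: x=[6.1953 12.3047] v=[0.5313 0.4688]
Step 3: x=[6.3975 12.3526] v=[0.8087 0.1915]
Step 4: x=[6.6594 12.3408] v=[1.0475 -0.0473]

Answer: 6.6594 12.3408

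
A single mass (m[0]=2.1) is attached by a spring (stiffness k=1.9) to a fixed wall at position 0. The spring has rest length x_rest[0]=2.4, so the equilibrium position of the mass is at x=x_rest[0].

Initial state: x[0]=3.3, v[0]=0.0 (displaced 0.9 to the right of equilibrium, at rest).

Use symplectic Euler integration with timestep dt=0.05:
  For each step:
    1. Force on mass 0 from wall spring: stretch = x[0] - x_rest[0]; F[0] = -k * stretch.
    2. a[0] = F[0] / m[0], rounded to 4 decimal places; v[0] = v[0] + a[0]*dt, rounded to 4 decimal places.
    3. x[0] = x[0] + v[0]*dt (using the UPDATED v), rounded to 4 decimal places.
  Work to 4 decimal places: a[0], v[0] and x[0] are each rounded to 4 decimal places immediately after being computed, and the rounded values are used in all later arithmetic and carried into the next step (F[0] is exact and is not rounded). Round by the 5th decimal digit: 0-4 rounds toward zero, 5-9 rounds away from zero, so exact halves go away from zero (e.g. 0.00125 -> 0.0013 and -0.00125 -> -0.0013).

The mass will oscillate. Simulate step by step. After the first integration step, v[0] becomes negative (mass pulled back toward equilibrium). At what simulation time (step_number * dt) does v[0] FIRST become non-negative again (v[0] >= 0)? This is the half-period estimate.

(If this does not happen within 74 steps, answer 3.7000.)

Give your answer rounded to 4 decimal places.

Answer: 3.3500

Derivation:
Step 0: x=[3.3000] v=[0.0000]
Step 1: x=[3.2980] v=[-0.0407]
Step 2: x=[3.2939] v=[-0.0813]
Step 3: x=[3.2878] v=[-0.1217]
Step 4: x=[3.2797] v=[-0.1619]
Step 5: x=[3.2696] v=[-0.2017]
Step 6: x=[3.2576] v=[-0.2410]
Step 7: x=[3.2436] v=[-0.2798]
Step 8: x=[3.2277] v=[-0.3180]
Step 9: x=[3.2099] v=[-0.3554]
Step 10: x=[3.1903] v=[-0.3920]
Step 11: x=[3.1689] v=[-0.4278]
Step 12: x=[3.1458] v=[-0.4626]
Step 13: x=[3.1210] v=[-0.4963]
Step 14: x=[3.0946] v=[-0.5289]
Step 15: x=[3.0666] v=[-0.5603]
Step 16: x=[3.0371] v=[-0.5905]
Step 17: x=[3.0061] v=[-0.6193]
Step 18: x=[2.9738] v=[-0.6467]
Step 19: x=[2.9402] v=[-0.6727]
Step 20: x=[2.9053] v=[-0.6971]
Step 21: x=[2.8693] v=[-0.7200]
Step 22: x=[2.8322] v=[-0.7412]
Step 23: x=[2.7942] v=[-0.7608]
Step 24: x=[2.7553] v=[-0.7786]
Step 25: x=[2.7156] v=[-0.7947]
Step 26: x=[2.6752] v=[-0.8090]
Step 27: x=[2.6341] v=[-0.8215]
Step 28: x=[2.5925] v=[-0.8321]
Step 29: x=[2.5505] v=[-0.8408]
Step 30: x=[2.5081] v=[-0.8476]
Step 31: x=[2.4655] v=[-0.8525]
Step 32: x=[2.4227] v=[-0.8555]
Step 33: x=[2.3799] v=[-0.8565]
Step 34: x=[2.3371] v=[-0.8556]
Step 35: x=[2.2945] v=[-0.8528]
Step 36: x=[2.2521] v=[-0.8480]
Step 37: x=[2.2100] v=[-0.8413]
Step 38: x=[2.1684] v=[-0.8327]
Step 39: x=[2.1273] v=[-0.8222]
Step 40: x=[2.0868] v=[-0.8099]
Step 41: x=[2.0470] v=[-0.7957]
Step 42: x=[2.0080] v=[-0.7797]
Step 43: x=[1.9699] v=[-0.7620]
Step 44: x=[1.9328] v=[-0.7425]
Step 45: x=[1.8967] v=[-0.7214]
Step 46: x=[1.8618] v=[-0.6986]
Step 47: x=[1.8281] v=[-0.6743]
Step 48: x=[1.7957] v=[-0.6484]
Step 49: x=[1.7646] v=[-0.6211]
Step 50: x=[1.7350] v=[-0.5924]
Step 51: x=[1.7069] v=[-0.5623]
Step 52: x=[1.6804] v=[-0.5309]
Step 53: x=[1.6555] v=[-0.4983]
Step 54: x=[1.6323] v=[-0.4646]
Step 55: x=[1.6108] v=[-0.4299]
Step 56: x=[1.5911] v=[-0.3942]
Step 57: x=[1.5732] v=[-0.3576]
Step 58: x=[1.5572] v=[-0.3202]
Step 59: x=[1.5431] v=[-0.2821]
Step 60: x=[1.5309] v=[-0.2433]
Step 61: x=[1.5207] v=[-0.2040]
Step 62: x=[1.5125] v=[-0.1642]
Step 63: x=[1.5063] v=[-0.1241]
Step 64: x=[1.5021] v=[-0.0837]
Step 65: x=[1.4999] v=[-0.0431]
Step 66: x=[1.4998] v=[-0.0024]
Step 67: x=[1.5017] v=[0.0383]
First v>=0 after going negative at step 67, time=3.3500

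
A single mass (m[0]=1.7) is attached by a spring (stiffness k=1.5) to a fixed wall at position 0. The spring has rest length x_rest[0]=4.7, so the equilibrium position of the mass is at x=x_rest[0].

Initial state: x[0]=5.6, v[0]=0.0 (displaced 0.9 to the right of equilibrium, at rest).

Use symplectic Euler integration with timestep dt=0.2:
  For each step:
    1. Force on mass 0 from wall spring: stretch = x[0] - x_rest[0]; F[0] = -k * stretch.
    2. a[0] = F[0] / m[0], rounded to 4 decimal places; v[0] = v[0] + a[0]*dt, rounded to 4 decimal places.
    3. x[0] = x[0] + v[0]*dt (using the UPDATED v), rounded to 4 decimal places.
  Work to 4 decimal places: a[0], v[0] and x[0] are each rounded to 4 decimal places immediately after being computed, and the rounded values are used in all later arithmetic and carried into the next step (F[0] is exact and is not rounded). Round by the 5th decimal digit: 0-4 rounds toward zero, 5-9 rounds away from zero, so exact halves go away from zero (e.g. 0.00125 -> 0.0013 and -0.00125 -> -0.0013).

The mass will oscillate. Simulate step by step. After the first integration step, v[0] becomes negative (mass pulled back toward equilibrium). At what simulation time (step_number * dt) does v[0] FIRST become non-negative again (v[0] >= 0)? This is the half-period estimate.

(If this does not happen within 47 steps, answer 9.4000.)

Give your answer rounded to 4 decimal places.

Step 0: x=[5.6000] v=[0.0000]
Step 1: x=[5.5682] v=[-0.1588]
Step 2: x=[5.5058] v=[-0.3120]
Step 3: x=[5.4150] v=[-0.4542]
Step 4: x=[5.2989] v=[-0.5804]
Step 5: x=[5.1617] v=[-0.6861]
Step 6: x=[5.0082] v=[-0.7676]
Step 7: x=[4.8438] v=[-0.8220]
Step 8: x=[4.6743] v=[-0.8474]
Step 9: x=[4.5057] v=[-0.8429]
Step 10: x=[4.3440] v=[-0.8086]
Step 11: x=[4.1948] v=[-0.7458]
Step 12: x=[4.0635] v=[-0.6566]
Step 13: x=[3.9546] v=[-0.5443]
Step 14: x=[3.8720] v=[-0.4128]
Step 15: x=[3.8187] v=[-0.2667]
Step 16: x=[3.7965] v=[-0.1112]
Step 17: x=[3.8061] v=[0.0482]
First v>=0 after going negative at step 17, time=3.4000

Answer: 3.4000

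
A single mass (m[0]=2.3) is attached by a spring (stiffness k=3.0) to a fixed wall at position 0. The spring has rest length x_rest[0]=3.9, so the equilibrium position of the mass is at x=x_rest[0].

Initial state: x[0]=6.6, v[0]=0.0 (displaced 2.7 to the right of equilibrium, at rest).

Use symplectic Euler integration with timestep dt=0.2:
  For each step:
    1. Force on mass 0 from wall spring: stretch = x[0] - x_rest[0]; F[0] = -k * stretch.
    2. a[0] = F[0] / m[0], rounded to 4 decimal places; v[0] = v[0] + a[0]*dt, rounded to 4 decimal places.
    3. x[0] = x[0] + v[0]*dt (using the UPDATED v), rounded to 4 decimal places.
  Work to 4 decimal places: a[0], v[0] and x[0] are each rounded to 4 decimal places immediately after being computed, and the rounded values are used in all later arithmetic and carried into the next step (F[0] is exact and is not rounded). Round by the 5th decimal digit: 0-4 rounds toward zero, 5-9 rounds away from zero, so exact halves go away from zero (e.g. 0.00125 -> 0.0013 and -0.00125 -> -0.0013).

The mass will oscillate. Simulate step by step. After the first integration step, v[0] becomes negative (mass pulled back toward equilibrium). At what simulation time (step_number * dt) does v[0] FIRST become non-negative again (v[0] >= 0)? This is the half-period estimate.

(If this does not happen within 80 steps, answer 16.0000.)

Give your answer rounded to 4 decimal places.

Answer: 2.8000

Derivation:
Step 0: x=[6.6000] v=[0.0000]
Step 1: x=[6.4591] v=[-0.7043]
Step 2: x=[6.1847] v=[-1.3719]
Step 3: x=[5.7911] v=[-1.9679]
Step 4: x=[5.2989] v=[-2.4612]
Step 5: x=[4.7337] v=[-2.8261]
Step 6: x=[4.1250] v=[-3.0436]
Step 7: x=[3.5045] v=[-3.1023]
Step 8: x=[2.9047] v=[-2.9991]
Step 9: x=[2.3568] v=[-2.7395]
Step 10: x=[1.8894] v=[-2.3369]
Step 11: x=[1.5269] v=[-1.8124]
Step 12: x=[1.2882] v=[-1.1933]
Step 13: x=[1.1858] v=[-0.5120]
Step 14: x=[1.2250] v=[0.1961]
First v>=0 after going negative at step 14, time=2.8000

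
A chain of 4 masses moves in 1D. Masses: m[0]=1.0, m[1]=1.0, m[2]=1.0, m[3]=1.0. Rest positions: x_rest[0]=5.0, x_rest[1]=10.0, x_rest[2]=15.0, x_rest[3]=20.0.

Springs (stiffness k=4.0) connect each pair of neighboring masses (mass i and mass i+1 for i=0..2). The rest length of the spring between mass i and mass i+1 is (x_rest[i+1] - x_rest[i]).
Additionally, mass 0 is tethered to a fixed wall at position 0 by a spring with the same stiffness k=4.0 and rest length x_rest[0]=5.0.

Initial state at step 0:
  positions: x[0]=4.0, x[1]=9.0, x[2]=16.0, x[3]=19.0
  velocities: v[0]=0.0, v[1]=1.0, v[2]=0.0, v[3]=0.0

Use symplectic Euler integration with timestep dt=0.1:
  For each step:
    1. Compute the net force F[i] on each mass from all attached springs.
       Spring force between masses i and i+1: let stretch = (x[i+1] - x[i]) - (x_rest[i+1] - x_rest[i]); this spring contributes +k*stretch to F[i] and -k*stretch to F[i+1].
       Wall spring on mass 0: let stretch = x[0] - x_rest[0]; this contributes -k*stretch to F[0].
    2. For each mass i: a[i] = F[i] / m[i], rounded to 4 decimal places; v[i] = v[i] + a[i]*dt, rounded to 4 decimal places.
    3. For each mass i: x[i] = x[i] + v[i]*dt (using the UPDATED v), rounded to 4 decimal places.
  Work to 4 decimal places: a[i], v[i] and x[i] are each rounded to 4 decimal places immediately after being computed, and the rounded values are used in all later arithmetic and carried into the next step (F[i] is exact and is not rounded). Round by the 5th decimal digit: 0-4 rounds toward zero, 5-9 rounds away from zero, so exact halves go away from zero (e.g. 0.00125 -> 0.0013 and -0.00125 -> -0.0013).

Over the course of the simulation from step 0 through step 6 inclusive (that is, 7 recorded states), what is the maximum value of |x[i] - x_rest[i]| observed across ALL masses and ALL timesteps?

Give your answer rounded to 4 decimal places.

Answer: 1.0943

Derivation:
Step 0: x=[4.0000 9.0000 16.0000 19.0000] v=[0.0000 1.0000 0.0000 0.0000]
Step 1: x=[4.0400 9.1800 15.8400 19.0800] v=[0.4000 1.8000 -1.6000 0.8000]
Step 2: x=[4.1240 9.4208 15.5432 19.2304] v=[0.8400 2.4080 -2.9680 1.5040]
Step 3: x=[4.2549 9.6946 15.1490 19.4333] v=[1.3091 2.7382 -3.9421 2.0291]
Step 4: x=[4.4332 9.9690 14.7080 19.6648] v=[1.7830 2.7441 -4.4101 2.3154]
Step 5: x=[4.6556 10.2115 14.2757 19.8981] v=[2.2240 2.4254 -4.3230 2.3327]
Step 6: x=[4.9140 10.3944 13.9057 20.1065] v=[2.5841 1.8287 -3.6997 2.0837]
Max displacement = 1.0943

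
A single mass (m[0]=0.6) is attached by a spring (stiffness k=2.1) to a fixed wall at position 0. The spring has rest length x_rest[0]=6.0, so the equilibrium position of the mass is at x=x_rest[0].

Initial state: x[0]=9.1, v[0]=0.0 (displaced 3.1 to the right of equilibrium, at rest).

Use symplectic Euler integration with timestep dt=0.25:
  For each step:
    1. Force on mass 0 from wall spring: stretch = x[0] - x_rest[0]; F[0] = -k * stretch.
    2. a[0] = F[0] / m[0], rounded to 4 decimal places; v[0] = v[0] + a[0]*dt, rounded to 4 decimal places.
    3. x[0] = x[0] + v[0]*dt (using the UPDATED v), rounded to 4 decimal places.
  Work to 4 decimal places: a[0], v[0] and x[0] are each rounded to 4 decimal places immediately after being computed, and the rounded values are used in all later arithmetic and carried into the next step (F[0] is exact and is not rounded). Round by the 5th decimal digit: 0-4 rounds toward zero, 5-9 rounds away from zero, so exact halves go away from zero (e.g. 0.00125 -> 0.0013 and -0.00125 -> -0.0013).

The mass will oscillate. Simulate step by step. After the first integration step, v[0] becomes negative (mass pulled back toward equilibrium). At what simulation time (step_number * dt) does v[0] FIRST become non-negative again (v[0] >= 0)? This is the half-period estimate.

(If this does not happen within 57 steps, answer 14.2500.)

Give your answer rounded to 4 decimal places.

Answer: 1.7500

Derivation:
Step 0: x=[9.1000] v=[0.0000]
Step 1: x=[8.4219] v=[-2.7125]
Step 2: x=[7.2140] v=[-4.8317]
Step 3: x=[5.7405] v=[-5.8940]
Step 4: x=[4.3238] v=[-5.6669]
Step 5: x=[3.2738] v=[-4.2002]
Step 6: x=[2.8201] v=[-1.8148]
Step 7: x=[3.0620] v=[0.9676]
First v>=0 after going negative at step 7, time=1.7500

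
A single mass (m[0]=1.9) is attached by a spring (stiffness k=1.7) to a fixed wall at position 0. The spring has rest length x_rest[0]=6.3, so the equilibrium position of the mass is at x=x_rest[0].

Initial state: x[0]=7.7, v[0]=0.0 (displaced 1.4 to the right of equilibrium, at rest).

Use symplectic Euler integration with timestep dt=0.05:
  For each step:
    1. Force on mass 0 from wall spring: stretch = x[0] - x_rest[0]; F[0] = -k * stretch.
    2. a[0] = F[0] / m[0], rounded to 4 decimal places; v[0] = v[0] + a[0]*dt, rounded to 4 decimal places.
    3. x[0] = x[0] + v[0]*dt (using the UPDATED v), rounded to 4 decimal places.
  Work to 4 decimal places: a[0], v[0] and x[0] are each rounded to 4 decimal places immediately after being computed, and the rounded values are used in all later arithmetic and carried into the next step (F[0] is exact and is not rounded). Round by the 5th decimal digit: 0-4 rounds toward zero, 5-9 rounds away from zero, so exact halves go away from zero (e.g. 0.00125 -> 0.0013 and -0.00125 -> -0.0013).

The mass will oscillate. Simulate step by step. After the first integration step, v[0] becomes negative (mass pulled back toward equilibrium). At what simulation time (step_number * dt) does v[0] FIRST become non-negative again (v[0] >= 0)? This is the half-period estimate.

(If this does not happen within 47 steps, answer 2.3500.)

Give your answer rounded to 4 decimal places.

Step 0: x=[7.7000] v=[0.0000]
Step 1: x=[7.6969] v=[-0.0626]
Step 2: x=[7.6906] v=[-0.1251]
Step 3: x=[7.6812] v=[-0.1873]
Step 4: x=[7.6687] v=[-0.2491]
Step 5: x=[7.6532] v=[-0.3103]
Step 6: x=[7.6347] v=[-0.3708]
Step 7: x=[7.6132] v=[-0.4305]
Step 8: x=[7.5887] v=[-0.4893]
Step 9: x=[7.5614] v=[-0.5470]
Step 10: x=[7.5312] v=[-0.6034]
Step 11: x=[7.4983] v=[-0.6585]
Step 12: x=[7.4627] v=[-0.7121]
Step 13: x=[7.4245] v=[-0.7641]
Step 14: x=[7.3838] v=[-0.8144]
Step 15: x=[7.3407] v=[-0.8629]
Step 16: x=[7.2952] v=[-0.9095]
Step 17: x=[7.2475] v=[-0.9540]
Step 18: x=[7.1977] v=[-0.9964]
Step 19: x=[7.1459] v=[-1.0366]
Step 20: x=[7.0922] v=[-1.0744]
Step 21: x=[7.0367] v=[-1.1098]
Step 22: x=[6.9796] v=[-1.1428]
Step 23: x=[6.9209] v=[-1.1732]
Step 24: x=[6.8609] v=[-1.2010]
Step 25: x=[6.7996] v=[-1.2261]
Step 26: x=[6.7372] v=[-1.2485]
Step 27: x=[6.6738] v=[-1.2681]
Step 28: x=[6.6096] v=[-1.2848]
Step 29: x=[6.5447] v=[-1.2987]
Step 30: x=[6.4792] v=[-1.3096]
Step 31: x=[6.4133] v=[-1.3176]
Step 32: x=[6.3472] v=[-1.3227]
Step 33: x=[6.2810] v=[-1.3248]
Step 34: x=[6.2148] v=[-1.3240]
Step 35: x=[6.1488] v=[-1.3202]
Step 36: x=[6.0831] v=[-1.3134]
Step 37: x=[6.0179] v=[-1.3037]
Step 38: x=[5.9533] v=[-1.2911]
Step 39: x=[5.8895] v=[-1.2756]
Step 40: x=[5.8266] v=[-1.2572]
Step 41: x=[5.7648] v=[-1.2360]
Step 42: x=[5.7042] v=[-1.2121]
Step 43: x=[5.6449] v=[-1.1854]
Step 44: x=[5.5871] v=[-1.1561]
Step 45: x=[5.5309] v=[-1.1242]
Step 46: x=[5.4764] v=[-1.0898]
Step 47: x=[5.4238] v=[-1.0530]
v[0] did not become non-negative within 47 steps; using fallback time=2.3500

Answer: 2.3500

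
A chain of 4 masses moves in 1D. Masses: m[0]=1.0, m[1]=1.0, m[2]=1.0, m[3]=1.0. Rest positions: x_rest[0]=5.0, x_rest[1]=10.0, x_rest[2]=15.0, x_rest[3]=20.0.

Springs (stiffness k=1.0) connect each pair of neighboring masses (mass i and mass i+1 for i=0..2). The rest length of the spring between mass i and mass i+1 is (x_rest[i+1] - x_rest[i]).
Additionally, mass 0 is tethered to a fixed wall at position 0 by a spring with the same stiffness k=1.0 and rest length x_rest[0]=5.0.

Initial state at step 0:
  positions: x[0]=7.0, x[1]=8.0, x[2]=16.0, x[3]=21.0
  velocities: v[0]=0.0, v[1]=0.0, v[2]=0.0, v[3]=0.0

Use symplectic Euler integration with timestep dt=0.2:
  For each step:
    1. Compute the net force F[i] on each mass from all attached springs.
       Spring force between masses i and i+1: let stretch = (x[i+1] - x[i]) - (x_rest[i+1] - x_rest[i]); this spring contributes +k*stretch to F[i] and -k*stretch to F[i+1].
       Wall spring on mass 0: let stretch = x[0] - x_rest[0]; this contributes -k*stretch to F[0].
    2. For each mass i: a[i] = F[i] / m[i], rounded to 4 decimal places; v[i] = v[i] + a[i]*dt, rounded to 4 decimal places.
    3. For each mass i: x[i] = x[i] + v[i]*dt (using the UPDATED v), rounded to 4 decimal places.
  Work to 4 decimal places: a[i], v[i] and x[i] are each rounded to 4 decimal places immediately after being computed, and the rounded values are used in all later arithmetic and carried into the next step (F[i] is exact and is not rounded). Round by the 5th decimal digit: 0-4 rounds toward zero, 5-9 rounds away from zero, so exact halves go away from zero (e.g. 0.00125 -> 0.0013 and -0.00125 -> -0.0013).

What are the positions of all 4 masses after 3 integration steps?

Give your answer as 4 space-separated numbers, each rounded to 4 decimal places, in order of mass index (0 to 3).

Step 0: x=[7.0000 8.0000 16.0000 21.0000] v=[0.0000 0.0000 0.0000 0.0000]
Step 1: x=[6.7600 8.2800 15.8800 21.0000] v=[-1.2000 1.4000 -0.6000 0.0000]
Step 2: x=[6.3104 8.8032 15.6608 20.9952] v=[-2.2480 2.6160 -1.0960 -0.0240]
Step 3: x=[5.7081 9.5010 15.3807 20.9770] v=[-3.0115 3.4890 -1.4006 -0.0909]

Answer: 5.7081 9.5010 15.3807 20.9770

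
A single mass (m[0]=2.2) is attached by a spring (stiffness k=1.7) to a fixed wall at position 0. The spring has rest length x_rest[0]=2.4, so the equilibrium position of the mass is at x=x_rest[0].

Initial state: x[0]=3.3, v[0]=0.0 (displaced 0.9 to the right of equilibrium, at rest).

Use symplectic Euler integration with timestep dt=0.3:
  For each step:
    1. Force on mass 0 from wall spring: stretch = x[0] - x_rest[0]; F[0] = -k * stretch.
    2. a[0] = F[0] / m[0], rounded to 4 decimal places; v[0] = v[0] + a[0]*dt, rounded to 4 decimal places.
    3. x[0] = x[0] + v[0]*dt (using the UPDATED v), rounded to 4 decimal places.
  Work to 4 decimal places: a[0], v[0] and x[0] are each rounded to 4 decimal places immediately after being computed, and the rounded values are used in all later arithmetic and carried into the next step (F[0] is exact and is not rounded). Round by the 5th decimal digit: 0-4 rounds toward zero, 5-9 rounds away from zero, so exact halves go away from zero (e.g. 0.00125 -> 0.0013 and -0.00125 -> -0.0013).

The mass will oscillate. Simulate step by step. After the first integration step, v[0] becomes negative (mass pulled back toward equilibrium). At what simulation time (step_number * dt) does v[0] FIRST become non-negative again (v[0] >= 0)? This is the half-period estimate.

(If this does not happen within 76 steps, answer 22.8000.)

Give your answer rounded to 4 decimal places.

Step 0: x=[3.3000] v=[0.0000]
Step 1: x=[3.2374] v=[-0.2087]
Step 2: x=[3.1166] v=[-0.4028]
Step 3: x=[2.9459] v=[-0.5689]
Step 4: x=[2.7373] v=[-0.6954]
Step 5: x=[2.5052] v=[-0.7736]
Step 6: x=[2.2658] v=[-0.7980]
Step 7: x=[2.0357] v=[-0.7669]
Step 8: x=[1.8310] v=[-0.6825]
Step 9: x=[1.6658] v=[-0.5506]
Step 10: x=[1.5517] v=[-0.3804]
Step 11: x=[1.4966] v=[-0.1838]
Step 12: x=[1.5043] v=[0.0256]
First v>=0 after going negative at step 12, time=3.6000

Answer: 3.6000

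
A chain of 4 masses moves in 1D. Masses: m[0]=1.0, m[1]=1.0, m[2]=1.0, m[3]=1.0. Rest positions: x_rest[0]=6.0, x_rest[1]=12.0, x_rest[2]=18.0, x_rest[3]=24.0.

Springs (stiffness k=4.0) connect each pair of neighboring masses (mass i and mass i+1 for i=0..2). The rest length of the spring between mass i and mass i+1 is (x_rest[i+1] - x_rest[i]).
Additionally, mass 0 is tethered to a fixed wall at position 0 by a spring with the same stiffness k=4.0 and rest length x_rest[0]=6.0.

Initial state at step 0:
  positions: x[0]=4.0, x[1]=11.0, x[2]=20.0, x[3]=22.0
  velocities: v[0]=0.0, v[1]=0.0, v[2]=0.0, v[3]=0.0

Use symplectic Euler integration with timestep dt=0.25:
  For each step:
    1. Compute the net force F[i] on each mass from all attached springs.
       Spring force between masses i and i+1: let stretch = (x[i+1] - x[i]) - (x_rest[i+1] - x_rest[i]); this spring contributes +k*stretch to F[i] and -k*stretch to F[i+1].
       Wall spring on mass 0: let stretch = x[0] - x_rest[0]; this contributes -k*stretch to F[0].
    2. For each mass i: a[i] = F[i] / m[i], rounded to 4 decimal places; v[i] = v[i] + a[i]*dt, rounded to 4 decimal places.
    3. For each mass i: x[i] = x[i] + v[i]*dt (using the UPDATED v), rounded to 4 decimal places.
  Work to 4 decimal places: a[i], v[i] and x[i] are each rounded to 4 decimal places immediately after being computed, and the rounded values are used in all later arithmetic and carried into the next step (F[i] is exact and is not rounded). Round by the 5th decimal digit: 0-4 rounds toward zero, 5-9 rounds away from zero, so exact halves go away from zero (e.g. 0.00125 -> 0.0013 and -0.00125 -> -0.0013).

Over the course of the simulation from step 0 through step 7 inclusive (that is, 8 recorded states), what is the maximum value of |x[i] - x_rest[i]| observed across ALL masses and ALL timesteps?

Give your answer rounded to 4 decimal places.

Answer: 3.1719

Derivation:
Step 0: x=[4.0000 11.0000 20.0000 22.0000] v=[0.0000 0.0000 0.0000 0.0000]
Step 1: x=[4.7500 11.5000 18.2500 23.0000] v=[3.0000 2.0000 -7.0000 4.0000]
Step 2: x=[6.0000 12.0000 16.0000 24.3125] v=[5.0000 2.0000 -9.0000 5.2500]
Step 3: x=[7.2500 12.0000 14.8281 25.0469] v=[5.0000 0.0000 -4.6875 2.9375]
Step 4: x=[7.8750 11.5195 15.5039 24.7266] v=[2.5000 -1.9219 2.7032 -1.2813]
Step 5: x=[7.4424 11.1240 17.4893 23.6006] v=[-1.7305 -1.5820 7.9415 -4.5040]
Step 6: x=[6.0696 11.3994 19.4112 22.4468] v=[-5.4913 1.1017 7.6875 -4.6153]
Step 7: x=[4.5118 12.3453 20.0890 22.0341] v=[-6.2311 3.7837 2.7113 -1.6509]
Max displacement = 3.1719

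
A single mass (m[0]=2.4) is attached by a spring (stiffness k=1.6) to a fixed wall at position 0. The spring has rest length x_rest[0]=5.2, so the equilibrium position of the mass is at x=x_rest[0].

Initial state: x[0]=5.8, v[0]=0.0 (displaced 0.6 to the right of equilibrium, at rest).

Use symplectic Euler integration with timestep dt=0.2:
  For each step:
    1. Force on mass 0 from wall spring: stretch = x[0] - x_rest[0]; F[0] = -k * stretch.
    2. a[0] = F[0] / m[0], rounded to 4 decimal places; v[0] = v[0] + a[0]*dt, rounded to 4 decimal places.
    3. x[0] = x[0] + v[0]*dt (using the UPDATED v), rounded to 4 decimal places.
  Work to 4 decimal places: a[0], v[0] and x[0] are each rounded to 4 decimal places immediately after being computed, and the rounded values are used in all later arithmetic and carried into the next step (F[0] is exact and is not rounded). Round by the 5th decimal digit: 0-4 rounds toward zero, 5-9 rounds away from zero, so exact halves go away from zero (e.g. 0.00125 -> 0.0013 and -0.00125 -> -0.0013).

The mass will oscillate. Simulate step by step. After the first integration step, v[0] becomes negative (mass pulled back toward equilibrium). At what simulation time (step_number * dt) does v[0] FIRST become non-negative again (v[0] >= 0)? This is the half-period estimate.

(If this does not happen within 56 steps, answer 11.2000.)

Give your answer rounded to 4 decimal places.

Step 0: x=[5.8000] v=[0.0000]
Step 1: x=[5.7840] v=[-0.0800]
Step 2: x=[5.7524] v=[-0.1579]
Step 3: x=[5.7061] v=[-0.2316]
Step 4: x=[5.6463] v=[-0.2991]
Step 5: x=[5.5746] v=[-0.3586]
Step 6: x=[5.4929] v=[-0.4085]
Step 7: x=[5.4034] v=[-0.4476]
Step 8: x=[5.3085] v=[-0.4747]
Step 9: x=[5.2107] v=[-0.4892]
Step 10: x=[5.1126] v=[-0.4906]
Step 11: x=[5.0168] v=[-0.4789]
Step 12: x=[4.9259] v=[-0.4545]
Step 13: x=[4.8423] v=[-0.4180]
Step 14: x=[4.7682] v=[-0.3703]
Step 15: x=[4.7057] v=[-0.3127]
Step 16: x=[4.6563] v=[-0.2468]
Step 17: x=[4.6214] v=[-0.1743]
Step 18: x=[4.6020] v=[-0.0972]
Step 19: x=[4.5985] v=[-0.0175]
Step 20: x=[4.6110] v=[0.0627]
First v>=0 after going negative at step 20, time=4.0000

Answer: 4.0000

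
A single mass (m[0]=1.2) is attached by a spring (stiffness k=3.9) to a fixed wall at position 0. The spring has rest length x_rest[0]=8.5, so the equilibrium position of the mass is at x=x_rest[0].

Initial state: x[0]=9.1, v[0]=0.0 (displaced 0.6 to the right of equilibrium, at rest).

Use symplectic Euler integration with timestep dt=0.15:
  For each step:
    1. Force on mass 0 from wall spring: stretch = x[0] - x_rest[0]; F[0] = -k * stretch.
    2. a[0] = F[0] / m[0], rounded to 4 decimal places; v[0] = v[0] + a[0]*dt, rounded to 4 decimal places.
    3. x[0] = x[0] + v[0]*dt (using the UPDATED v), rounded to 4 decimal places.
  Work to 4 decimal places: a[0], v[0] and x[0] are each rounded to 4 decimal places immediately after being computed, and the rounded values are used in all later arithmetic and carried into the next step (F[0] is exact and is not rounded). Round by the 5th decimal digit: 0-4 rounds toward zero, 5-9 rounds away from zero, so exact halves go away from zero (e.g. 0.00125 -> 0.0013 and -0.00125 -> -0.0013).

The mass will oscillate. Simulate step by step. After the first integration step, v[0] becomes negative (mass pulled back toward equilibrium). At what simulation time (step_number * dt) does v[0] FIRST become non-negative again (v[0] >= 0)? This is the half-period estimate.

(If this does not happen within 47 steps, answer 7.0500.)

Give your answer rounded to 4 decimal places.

Answer: 1.8000

Derivation:
Step 0: x=[9.1000] v=[0.0000]
Step 1: x=[9.0561] v=[-0.2925]
Step 2: x=[8.9716] v=[-0.5636]
Step 3: x=[8.8526] v=[-0.7935]
Step 4: x=[8.7078] v=[-0.9654]
Step 5: x=[8.5478] v=[-1.0667]
Step 6: x=[8.3843] v=[-1.0900]
Step 7: x=[8.2293] v=[-1.0336]
Step 8: x=[8.0941] v=[-0.9016]
Step 9: x=[7.9885] v=[-0.7037]
Step 10: x=[7.9204] v=[-0.4543]
Step 11: x=[7.8946] v=[-0.1717]
Step 12: x=[7.9131] v=[0.1234]
First v>=0 after going negative at step 12, time=1.8000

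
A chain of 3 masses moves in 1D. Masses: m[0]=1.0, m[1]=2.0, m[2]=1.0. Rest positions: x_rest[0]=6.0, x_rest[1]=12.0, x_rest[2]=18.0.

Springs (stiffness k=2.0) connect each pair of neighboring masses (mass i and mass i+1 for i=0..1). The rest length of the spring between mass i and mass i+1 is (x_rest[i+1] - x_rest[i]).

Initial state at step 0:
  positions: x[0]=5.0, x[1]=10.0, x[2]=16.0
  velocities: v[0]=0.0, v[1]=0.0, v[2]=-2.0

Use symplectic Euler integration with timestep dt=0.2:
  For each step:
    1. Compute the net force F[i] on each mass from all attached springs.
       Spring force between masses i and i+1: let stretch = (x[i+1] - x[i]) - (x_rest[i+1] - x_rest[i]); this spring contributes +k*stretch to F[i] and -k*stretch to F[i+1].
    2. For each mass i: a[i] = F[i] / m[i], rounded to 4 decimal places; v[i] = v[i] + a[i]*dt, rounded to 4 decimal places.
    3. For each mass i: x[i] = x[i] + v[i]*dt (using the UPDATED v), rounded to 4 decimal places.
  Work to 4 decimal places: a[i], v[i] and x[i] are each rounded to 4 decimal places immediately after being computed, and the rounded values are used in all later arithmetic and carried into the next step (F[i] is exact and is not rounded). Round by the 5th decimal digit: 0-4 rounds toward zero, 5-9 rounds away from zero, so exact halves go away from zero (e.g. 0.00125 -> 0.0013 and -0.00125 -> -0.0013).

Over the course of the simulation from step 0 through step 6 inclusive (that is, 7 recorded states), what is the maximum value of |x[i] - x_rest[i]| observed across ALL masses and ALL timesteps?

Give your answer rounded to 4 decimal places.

Answer: 3.3448

Derivation:
Step 0: x=[5.0000 10.0000 16.0000] v=[0.0000 0.0000 -2.0000]
Step 1: x=[4.9200 10.0400 15.6000] v=[-0.4000 0.2000 -2.0000]
Step 2: x=[4.7696 10.0976 15.2352] v=[-0.7520 0.2880 -1.8240]
Step 3: x=[4.5654 10.1476 14.9394] v=[-1.0208 0.2499 -1.4790]
Step 4: x=[4.3278 10.1660 14.7403] v=[-1.1879 0.0918 -0.9957]
Step 5: x=[4.0773 10.1338 14.6552] v=[-1.2526 -0.1610 -0.4254]
Step 6: x=[3.8313 10.0402 14.6884] v=[-1.2300 -0.4680 0.1660]
Max displacement = 3.3448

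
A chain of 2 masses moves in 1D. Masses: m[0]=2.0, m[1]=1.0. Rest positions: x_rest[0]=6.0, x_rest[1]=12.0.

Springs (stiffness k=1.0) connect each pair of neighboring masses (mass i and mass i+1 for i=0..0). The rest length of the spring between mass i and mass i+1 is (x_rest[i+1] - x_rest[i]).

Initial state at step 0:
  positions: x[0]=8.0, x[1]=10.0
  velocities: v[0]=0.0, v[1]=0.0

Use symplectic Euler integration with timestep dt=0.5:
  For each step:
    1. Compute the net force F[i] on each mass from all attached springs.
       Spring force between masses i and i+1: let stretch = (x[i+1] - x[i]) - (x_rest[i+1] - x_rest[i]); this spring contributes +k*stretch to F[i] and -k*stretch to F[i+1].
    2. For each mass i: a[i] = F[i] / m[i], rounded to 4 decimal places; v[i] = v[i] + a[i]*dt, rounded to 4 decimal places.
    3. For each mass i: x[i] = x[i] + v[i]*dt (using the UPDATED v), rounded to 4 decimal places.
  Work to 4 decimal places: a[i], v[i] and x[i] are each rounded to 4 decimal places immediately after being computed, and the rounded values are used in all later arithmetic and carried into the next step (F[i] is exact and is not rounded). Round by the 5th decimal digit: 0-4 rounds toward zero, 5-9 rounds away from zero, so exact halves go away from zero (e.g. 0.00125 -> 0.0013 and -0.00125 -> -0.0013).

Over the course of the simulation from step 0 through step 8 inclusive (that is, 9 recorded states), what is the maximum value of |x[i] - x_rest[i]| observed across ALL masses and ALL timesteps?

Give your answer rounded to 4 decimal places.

Step 0: x=[8.0000 10.0000] v=[0.0000 0.0000]
Step 1: x=[7.5000 11.0000] v=[-1.0000 2.0000]
Step 2: x=[6.6875 12.6250] v=[-1.6250 3.2500]
Step 3: x=[5.8672 14.2657] v=[-1.6407 3.2813]
Step 4: x=[5.3467 15.3068] v=[-1.0411 2.0821]
Step 5: x=[5.3212 15.3579] v=[-0.0511 0.1021]
Step 6: x=[5.8003 14.3998] v=[0.9581 -1.9163]
Step 7: x=[6.6043 12.7918] v=[1.6080 -3.2161]
Step 8: x=[7.4318 11.1369] v=[1.6549 -3.3099]
Max displacement = 3.3579

Answer: 3.3579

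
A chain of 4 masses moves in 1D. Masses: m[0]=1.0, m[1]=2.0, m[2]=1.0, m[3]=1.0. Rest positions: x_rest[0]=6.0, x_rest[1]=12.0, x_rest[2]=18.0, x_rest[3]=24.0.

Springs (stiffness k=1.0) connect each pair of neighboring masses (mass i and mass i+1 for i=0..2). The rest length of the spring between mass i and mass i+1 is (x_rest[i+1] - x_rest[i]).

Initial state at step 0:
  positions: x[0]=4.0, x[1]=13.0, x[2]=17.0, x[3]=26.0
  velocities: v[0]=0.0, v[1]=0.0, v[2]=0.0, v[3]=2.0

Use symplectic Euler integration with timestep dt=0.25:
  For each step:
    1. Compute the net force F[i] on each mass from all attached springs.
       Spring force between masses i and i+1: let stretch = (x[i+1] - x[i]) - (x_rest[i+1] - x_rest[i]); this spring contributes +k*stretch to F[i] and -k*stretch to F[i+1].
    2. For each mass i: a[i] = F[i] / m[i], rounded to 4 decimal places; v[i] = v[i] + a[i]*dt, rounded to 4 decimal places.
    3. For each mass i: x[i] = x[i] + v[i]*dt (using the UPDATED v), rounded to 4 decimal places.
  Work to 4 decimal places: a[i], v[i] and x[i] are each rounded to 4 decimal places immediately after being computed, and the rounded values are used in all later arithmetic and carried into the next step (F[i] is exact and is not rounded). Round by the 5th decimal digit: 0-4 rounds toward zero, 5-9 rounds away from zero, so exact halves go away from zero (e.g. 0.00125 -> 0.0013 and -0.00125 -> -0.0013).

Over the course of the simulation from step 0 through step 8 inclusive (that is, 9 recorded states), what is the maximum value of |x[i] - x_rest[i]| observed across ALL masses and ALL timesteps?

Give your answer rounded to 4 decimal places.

Answer: 3.2724

Derivation:
Step 0: x=[4.0000 13.0000 17.0000 26.0000] v=[0.0000 0.0000 0.0000 2.0000]
Step 1: x=[4.1875 12.8438 17.3125 26.3125] v=[0.7500 -0.6250 1.2500 1.2500]
Step 2: x=[4.5410 12.5567 17.9082 26.4375] v=[1.4141 -1.1485 2.3828 0.5000]
Step 3: x=[5.0205 12.1863 18.7025 26.4044] v=[1.9180 -1.4815 3.1773 -0.1323]
Step 4: x=[5.5729 11.7956 19.5709 26.2650] v=[2.2095 -1.5627 3.4737 -0.5578]
Step 5: x=[6.1392 11.4535 20.3718 26.0822] v=[2.2652 -1.3686 3.2034 -0.7313]
Step 6: x=[6.6627 11.2240 20.9722 25.9175] v=[2.0938 -0.9181 2.4014 -0.6589]
Step 7: x=[7.0962 11.1566 21.2724 25.8187] v=[1.7341 -0.2697 1.2007 -0.3952]
Step 8: x=[7.4085 11.2784 21.2245 25.8108] v=[1.2492 0.4872 -0.1917 -0.0318]
Max displacement = 3.2724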